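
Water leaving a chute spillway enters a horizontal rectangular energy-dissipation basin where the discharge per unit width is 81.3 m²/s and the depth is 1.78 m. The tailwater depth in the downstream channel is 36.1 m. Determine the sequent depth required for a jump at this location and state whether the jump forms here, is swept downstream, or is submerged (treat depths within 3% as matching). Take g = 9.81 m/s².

V₁ = q/y₁ = 81.3/1.78 = 45.7 m/s. Fr₁ = V₁/√(g·y₁) = 45.7/√(9.81×1.78) = 10.9.
Conjugate-depth relation: y₂/y₁ = ½[√(1 + 8Fr₁²) − 1] = ½[√956.7 − 1] = 15.0.
y₂ = 15.0 × 1.78 = 26.6 m.
Tailwater y_tw = 36.1 m: y_tw > y₂, so the jump is submerged.

y₂ = 26.6 m; the jump is submerged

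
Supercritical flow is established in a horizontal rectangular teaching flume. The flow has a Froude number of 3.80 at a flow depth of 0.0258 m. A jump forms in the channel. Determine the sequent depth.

Fr₁ = 3.80 (given).
Bélanger equation: y₂/y₁ = ½[√(1 + 8Fr₁²) − 1] = ½[√116.5 − 1] = 4.90.
y₂ = 4.90 × 0.0258 = 0.126 m.

y₂ = 0.126 m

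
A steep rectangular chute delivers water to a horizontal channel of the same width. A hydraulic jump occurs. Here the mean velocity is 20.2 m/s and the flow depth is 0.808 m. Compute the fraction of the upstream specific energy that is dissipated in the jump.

Fr₁ = V₁/√(g·y₁) = 20.2/√(9.81×0.808) = 7.17.
From the momentum equation for a rectangular channel, y₂/y₁ = ½[√(1 + 8Fr₁²) − 1] = ½[√412.8 − 1] = 9.66.
y₂ = 9.66 × 0.808 = 7.80 m.
E₁ = y₁ + V₁²/2g = 21.6 m. ΔE = (y₂ − y₁)³/(4y₁y₂) = 13.6 m. ΔE/E₁ = 13.6/21.6 = 0.628.

ΔE/E₁ = 0.628 (62.8%)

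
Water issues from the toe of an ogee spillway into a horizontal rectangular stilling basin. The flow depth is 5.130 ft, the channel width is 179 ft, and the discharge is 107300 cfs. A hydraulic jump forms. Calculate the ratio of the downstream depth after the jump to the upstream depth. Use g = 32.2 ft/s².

q = Q/b = 107300/179 = 599.4 ft²/s; V₁ = q/y₁ = 116.9 ft/s. Fr₁ = V₁/√(g·y₁) = 9.092.
From the momentum equation for a rectangular channel, y₂/y₁ = ½[√(1 + 8Fr₁²) − 1] = ½[√662.26 − 1] = 12.37.

y₂/y₁ = 12.37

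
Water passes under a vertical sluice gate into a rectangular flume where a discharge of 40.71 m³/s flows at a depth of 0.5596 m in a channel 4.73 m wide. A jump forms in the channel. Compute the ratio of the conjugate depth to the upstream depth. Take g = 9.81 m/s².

q = Q/b = 40.71/4.73 = 8.607 m²/s; V₁ = q/y₁ = 15.38 m/s. Fr₁ = V₁/√(g·y₁) = 6.564.
Conjugate-depth relation: y₂/y₁ = ½[√(1 + 8Fr₁²) − 1] = ½[√345.72 − 1] = 8.797.

y₂/y₁ = 8.797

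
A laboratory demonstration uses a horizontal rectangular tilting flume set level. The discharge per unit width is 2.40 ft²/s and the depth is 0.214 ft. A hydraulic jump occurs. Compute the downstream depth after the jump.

y₂ = 1.19 ft

V₁ = q/y₁ = 2.40/0.214 = 11.2 ft/s. Fr₁ = V₁/√(g·y₁) = 11.2/√(32.2×0.214) = 4.27.
Sequent-depth ratio: y₂/y₁ = ½[√(1 + 8Fr₁²) − 1] = ½[√147.0 − 1] = 5.56.
y₂ = 5.56 × 0.214 = 1.19 ft.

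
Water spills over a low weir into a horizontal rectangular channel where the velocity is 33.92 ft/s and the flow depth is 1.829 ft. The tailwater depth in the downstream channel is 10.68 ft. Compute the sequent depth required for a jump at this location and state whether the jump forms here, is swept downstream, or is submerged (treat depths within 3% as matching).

y₂ = 10.55 ft; the jump forms here

Fr₁ = V₁/√(g·y₁) = 33.92/√(32.2×1.829) = 4.420.
Sequent-depth ratio: y₂/y₁ = ½[√(1 + 8Fr₁²) − 1] = ½[√157.29 − 1] = 5.771.
y₂ = 5.771 × 1.829 = 10.55 ft.
Tailwater y_tw = 10.68 ft: y_tw ≈ y₂, so the jump forms here.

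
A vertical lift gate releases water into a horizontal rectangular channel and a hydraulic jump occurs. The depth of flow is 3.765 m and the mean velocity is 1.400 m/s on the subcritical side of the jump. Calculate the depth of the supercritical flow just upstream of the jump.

y₁ = 0.3643 m

Fr₂ = V₂/√(g·y₂) = 1.400/√(9.81×3.765) = 0.2304.
Applying the sequent-depth relation in reverse, y₁/y₂ = ½[√(1 + 8Fr₂²) − 1] = ½[√1.4245 − 1] = 0.09677.
y₁ = 0.09677 × 3.765 = 0.3643 m.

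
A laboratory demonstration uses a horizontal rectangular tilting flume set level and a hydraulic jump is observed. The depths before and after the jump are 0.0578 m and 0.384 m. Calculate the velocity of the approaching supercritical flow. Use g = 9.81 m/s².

V₁ = 3.79 m/s

For a rectangular channel the momentum equation gives q² = ½·g·y₁·y₂·(y₁ + y₂) = ½×9.81×0.0578×0.384×0.442 = 0.0481.
q = √0.0481 = 0.219 m²/s.
V₁ = q/y₁ = 0.219/0.0578 = 3.79 m/s.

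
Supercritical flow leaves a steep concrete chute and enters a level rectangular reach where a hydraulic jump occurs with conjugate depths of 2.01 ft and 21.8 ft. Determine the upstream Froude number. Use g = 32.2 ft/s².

For a rectangular channel the momentum equation gives q² = ½·g·y₁·y₂·(y₁ + y₂) = ½×32.2×2.01×21.8×23.8 = 16797.
q = √16797 = 130 ft²/s.
V₁ = q/y₁ = 64.5 ft/s; Fr₁ = V₁/√(g·y₁) = 8.01.

Fr₁ = 8.01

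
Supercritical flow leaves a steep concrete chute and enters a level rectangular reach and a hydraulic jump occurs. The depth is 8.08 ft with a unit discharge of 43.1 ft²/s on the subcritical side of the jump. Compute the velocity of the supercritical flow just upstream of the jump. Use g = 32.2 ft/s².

V₂ = q/y₂ = 43.1/8.08 = 5.33 ft/s; Fr₂ = V₂/√(g·y₂) = 0.331.
Applying the sequent-depth relation in reverse, y₁/y₂ = ½[√(1 + 8Fr₂²) − 1] = ½[√1.875 − 1] = 0.185.
y₁ = 0.185 × 8.08 = 1.49 ft.
V₁ = q/y₁ = 43.1/1.49 = 28.9 ft/s.

V₁ = 28.9 ft/s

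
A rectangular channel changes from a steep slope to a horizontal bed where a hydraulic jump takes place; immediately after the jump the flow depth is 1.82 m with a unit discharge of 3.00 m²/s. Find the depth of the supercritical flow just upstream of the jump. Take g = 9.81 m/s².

V₂ = q/y₂ = 3.00/1.82 = 1.65 m/s; Fr₂ = V₂/√(g·y₂) = 0.390.
The Bélanger relation is symmetric: y₁/y₂ = ½[√(1 + 8Fr₂²) − 1] = ½[√2.217 − 1] = 0.245.
y₁ = 0.245 × 1.82 = 0.445 m.

y₁ = 0.445 m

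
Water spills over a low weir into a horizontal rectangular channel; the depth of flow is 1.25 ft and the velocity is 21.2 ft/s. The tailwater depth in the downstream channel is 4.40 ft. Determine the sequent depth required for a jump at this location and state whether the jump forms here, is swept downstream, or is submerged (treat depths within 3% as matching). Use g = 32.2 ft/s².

y₂ = 5.32 ft; the jump is swept downstream

Fr₁ = V₁/√(g·y₁) = 21.2/√(32.2×1.25) = 3.34.
From the momentum equation for a rectangular channel, y₂/y₁ = ½[√(1 + 8Fr₁²) − 1] = ½[√90.33 − 1] = 4.25.
y₂ = 4.25 × 1.25 = 5.32 ft.
Tailwater y_tw = 4.40 ft: y_tw < y₂, so the jump is swept downstream.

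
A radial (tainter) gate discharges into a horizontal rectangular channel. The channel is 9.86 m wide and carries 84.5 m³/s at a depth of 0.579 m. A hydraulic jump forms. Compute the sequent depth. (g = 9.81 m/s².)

q = Q/b = 84.5/9.86 = 8.57 m²/s; V₁ = q/y₁ = 14.8 m/s. Fr₁ = V₁/√(g·y₁) = 6.21.
From the momentum equation for a rectangular channel, y₂/y₁ = ½[√(1 + 8Fr₁²) − 1] = ½[√309.6 − 1] = 8.30.
y₂ = 8.30 × 0.579 = 4.80 m.

y₂ = 4.80 m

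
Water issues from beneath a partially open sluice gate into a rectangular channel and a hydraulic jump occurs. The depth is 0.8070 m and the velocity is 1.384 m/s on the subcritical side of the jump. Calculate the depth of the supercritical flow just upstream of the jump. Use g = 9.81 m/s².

y₁ = 0.2878 m

Fr₂ = V₂/√(g·y₂) = 1.384/√(9.81×0.8070) = 0.4919.
From the momentum equation (using Fr₂), y₁/y₂ = ½[√(1 + 8Fr₂²) − 1] = ½[√2.9356 − 1] = 0.3567.
y₁ = 0.3567 × 0.8070 = 0.2878 m.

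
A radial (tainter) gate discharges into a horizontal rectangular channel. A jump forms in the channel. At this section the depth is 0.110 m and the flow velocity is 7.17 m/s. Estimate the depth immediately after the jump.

Fr₁ = V₁/√(g·y₁) = 7.17/√(9.81×0.110) = 6.90.
Conjugate-depth relation: y₂/y₁ = ½[√(1 + 8Fr₁²) − 1] = ½[√382.1 − 1] = 9.27.
y₂ = 9.27 × 0.110 = 1.02 m.

y₂ = 1.02 m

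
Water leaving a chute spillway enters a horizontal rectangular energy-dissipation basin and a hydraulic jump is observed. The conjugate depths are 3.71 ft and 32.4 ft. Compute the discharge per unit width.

For a rectangular channel the momentum equation gives q² = ½·g·y₁·y₂·(y₁ + y₂) = ½×32.2×3.71×32.4×36.1 = 69883.
q = √69883 = 264 ft²/s.

q = 264 ft²/s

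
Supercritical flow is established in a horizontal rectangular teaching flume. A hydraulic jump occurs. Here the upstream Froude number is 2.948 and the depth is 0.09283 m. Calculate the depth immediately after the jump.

y₂ = 0.3434 m

Fr₁ = 2.948 (given).
From the momentum equation for a rectangular channel, y₂/y₁ = ½[√(1 + 8Fr₁²) − 1] = ½[√70.526 − 1] = 3.699.
y₂ = 3.699 × 0.09283 = 0.3434 m.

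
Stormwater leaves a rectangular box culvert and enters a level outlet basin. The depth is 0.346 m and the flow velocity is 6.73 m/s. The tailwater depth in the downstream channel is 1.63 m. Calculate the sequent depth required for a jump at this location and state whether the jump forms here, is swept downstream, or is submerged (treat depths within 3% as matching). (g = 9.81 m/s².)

y₂ = 1.62 m; the jump forms here

Fr₁ = V₁/√(g·y₁) = 6.73/√(9.81×0.346) = 3.65.
Sequent-depth ratio: y₂/y₁ = ½[√(1 + 8Fr₁²) − 1] = ½[√107.8 − 1] = 4.69.
y₂ = 4.69 × 0.346 = 1.62 m.
Tailwater y_tw = 1.63 m: y_tw ≈ y₂, so the jump forms here.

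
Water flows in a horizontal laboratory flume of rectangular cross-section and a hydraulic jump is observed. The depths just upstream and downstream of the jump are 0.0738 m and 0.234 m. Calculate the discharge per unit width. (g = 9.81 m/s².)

q = 0.161 m²/s

For a rectangular channel the momentum equation gives q² = ½·g·y₁·y₂·(y₁ + y₂) = ½×9.81×0.0738×0.234×0.308 = 0.0261.
q = √0.0261 = 0.161 m²/s.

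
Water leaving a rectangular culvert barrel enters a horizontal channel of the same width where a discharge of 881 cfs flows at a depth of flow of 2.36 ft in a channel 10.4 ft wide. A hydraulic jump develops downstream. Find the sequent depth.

y₂ = 12.6 ft

q = Q/b = 881/10.4 = 84.7 ft²/s; V₁ = q/y₁ = 35.9 ft/s. Fr₁ = V₁/√(g·y₁) = 4.12.
Conjugate-depth relation: y₂/y₁ = ½[√(1 + 8Fr₁²) − 1] = ½[√136.6 − 1] = 5.34.
y₂ = 5.34 × 2.36 = 12.6 ft.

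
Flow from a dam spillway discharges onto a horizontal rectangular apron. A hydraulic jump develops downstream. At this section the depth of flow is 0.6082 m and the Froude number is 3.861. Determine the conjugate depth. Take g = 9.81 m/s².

Fr₁ = 3.861 (given).
Bélanger equation: y₂/y₁ = ½[√(1 + 8Fr₁²) − 1] = ½[√120.26 − 1] = 4.983.
y₂ = 4.983 × 0.6082 = 3.031 m.

y₂ = 3.031 m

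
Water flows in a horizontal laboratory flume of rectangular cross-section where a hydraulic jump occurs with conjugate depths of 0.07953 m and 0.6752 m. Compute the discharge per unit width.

For a rectangular channel the momentum equation gives q² = ½·g·y₁·y₂·(y₁ + y₂) = ½×9.81×0.07953×0.6752×0.7547 = 0.1988.
q = √0.1988 = 0.4459 m²/s.

q = 0.4459 m²/s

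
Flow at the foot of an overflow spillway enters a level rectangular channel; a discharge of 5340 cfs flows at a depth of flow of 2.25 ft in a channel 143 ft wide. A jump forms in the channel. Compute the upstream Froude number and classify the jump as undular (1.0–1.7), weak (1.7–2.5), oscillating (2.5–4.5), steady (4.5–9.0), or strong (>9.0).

q = Q/b = 5340/143 = 37.3 ft²/s; V₁ = q/y₁ = 16.6 ft/s. Fr₁ = V₁/√(g·y₁) = 1.95.
Fr₁ = 1.95 lies in the weak range.

Fr₁ = 1.95; weak jump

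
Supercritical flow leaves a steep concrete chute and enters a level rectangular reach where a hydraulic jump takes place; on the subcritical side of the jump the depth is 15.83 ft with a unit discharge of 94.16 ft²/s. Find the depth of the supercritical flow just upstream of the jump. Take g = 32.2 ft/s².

V₂ = q/y₂ = 94.16/15.83 = 5.948 ft/s; Fr₂ = V₂/√(g·y₂) = 0.2635.
From the momentum equation (using Fr₂), y₁/y₂ = ½[√(1 + 8Fr₂²) − 1] = ½[√1.5553 − 1] = 0.1236.
y₁ = 0.1236 × 15.83 = 1.956 ft.

y₁ = 1.956 ft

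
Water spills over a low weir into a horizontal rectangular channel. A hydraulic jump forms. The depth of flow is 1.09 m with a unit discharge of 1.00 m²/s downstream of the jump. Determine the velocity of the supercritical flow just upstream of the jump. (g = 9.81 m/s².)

V₁ = 6.63 m/s

V₂ = q/y₂ = 1.00/1.09 = 0.917 m/s; Fr₂ = V₂/√(g·y₂) = 0.281.
The Bélanger relation is symmetric: y₁/y₂ = ½[√(1 + 8Fr₂²) − 1] = ½[√1.630 − 1] = 0.138.
y₁ = 0.138 × 1.09 = 0.151 m.
V₁ = q/y₁ = 1.00/0.151 = 6.63 m/s.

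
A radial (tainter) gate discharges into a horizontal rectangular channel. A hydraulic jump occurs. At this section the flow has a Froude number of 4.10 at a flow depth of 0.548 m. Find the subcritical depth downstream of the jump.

y₂ = 2.92 m

Fr₁ = 4.10 (given).
Bélanger equation: y₂/y₁ = ½[√(1 + 8Fr₁²) − 1] = ½[√135.5 − 1] = 5.32.
y₂ = 5.32 × 0.548 = 2.92 m.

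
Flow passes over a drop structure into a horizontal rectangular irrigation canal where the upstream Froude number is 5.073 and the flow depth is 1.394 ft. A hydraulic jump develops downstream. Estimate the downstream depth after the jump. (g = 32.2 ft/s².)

y₂ = 9.328 ft

Fr₁ = 5.073 (given).
Conjugate-depth relation: y₂/y₁ = ½[√(1 + 8Fr₁²) − 1] = ½[√206.88 − 1] = 6.692.
y₂ = 6.692 × 1.394 = 9.328 ft.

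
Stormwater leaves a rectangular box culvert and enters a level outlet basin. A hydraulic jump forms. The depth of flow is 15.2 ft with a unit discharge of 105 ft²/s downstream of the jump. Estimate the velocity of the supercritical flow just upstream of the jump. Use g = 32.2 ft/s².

V₂ = q/y₂ = 105/15.2 = 6.91 ft/s; Fr₂ = V₂/√(g·y₂) = 0.312.
Applying the sequent-depth relation in reverse, y₁/y₂ = ½[√(1 + 8Fr₂²) − 1] = ½[√1.780 − 1] = 0.167.
y₁ = 0.167 × 15.2 = 2.54 ft.
V₁ = q/y₁ = 105/2.54 = 41.3 ft/s.

V₁ = 41.3 ft/s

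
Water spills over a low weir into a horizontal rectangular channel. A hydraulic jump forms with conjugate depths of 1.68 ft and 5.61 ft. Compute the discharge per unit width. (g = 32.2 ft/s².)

q = 33.3 ft²/s

For a rectangular channel the momentum equation gives q² = ½·g·y₁·y₂·(y₁ + y₂) = ½×32.2×1.68×5.61×7.29 = 1106.
q = √1106 = 33.3 ft²/s.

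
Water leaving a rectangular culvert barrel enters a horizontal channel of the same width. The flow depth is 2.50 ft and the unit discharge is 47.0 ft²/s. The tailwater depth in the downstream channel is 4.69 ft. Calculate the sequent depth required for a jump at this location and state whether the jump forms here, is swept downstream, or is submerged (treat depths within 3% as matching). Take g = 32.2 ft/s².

V₁ = q/y₁ = 47.0/2.50 = 18.8 ft/s. Fr₁ = V₁/√(g·y₁) = 18.8/√(32.2×2.50) = 2.10.
By Bélanger, y₂/y₁ = ½[√(1 + 8Fr₁²) − 1] = ½[√36.12 − 1] = 2.51.
y₂ = 2.51 × 2.50 = 6.26 ft.
Tailwater y_tw = 4.69 ft: y_tw < y₂, so the jump is swept downstream.

y₂ = 6.26 ft; the jump is swept downstream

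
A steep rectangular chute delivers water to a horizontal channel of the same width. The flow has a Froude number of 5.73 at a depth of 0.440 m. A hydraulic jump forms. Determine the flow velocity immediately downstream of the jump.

Fr₁ = 5.73 (given).
Sequent-depth ratio: y₂/y₁ = ½[√(1 + 8Fr₁²) − 1] = ½[√263.7 − 1] = 7.62.
y₂ = 7.62 × 0.440 = 3.35 m.
V₁ = Fr₁·√(g·y₁) = 5.73×√(9.81×0.440) = 11.9 m/s; q = V₁·y₁ = 5.24 m²/s.
V₂ = q/y₂ = 5.24/3.35 = 1.56 m/s.

V₂ = 1.56 m/s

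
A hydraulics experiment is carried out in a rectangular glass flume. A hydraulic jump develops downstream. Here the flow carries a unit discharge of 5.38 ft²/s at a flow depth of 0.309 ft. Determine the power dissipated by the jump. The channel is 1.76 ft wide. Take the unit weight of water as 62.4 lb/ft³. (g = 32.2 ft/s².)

V₁ = q/y₁ = 5.38/0.309 = 17.4 ft/s. Fr₁ = V₁/√(g·y₁) = 17.4/√(32.2×0.309) = 5.52.
From the momentum equation for a rectangular channel, y₂/y₁ = ½[√(1 + 8Fr₁²) − 1] = ½[√244.7 − 1] = 7.32.
y₂ = 7.32 × 0.309 = 2.26 ft.
V₂ = q/y₂ = 5.38/2.26 = 2.38 ft/s. E₁ = y₁ + V₁²/2g = 5.02 ft; E₂ = y₂ + V₂²/2g = 2.35 ft. ΔE = E₁ − E₂ = 2.67 ft.
Q = q·b = 5.38 × 1.76 = 9.47 cfs. P = γ·Q·ΔE/550 = 62.4 × 9.47 × 2.67 / 550 = 2.86 hp.

P = 2.86 hp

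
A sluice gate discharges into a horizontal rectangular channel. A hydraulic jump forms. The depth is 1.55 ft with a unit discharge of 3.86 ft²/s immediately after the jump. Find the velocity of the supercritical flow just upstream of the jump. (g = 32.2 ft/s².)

V₁ = 12.1 ft/s

V₂ = q/y₂ = 3.86/1.55 = 2.49 ft/s; Fr₂ = V₂/√(g·y₂) = 0.353.
Applying the sequent-depth relation in reverse, y₁/y₂ = ½[√(1 + 8Fr₂²) − 1] = ½[√1.994 − 1] = 0.206.
y₁ = 0.206 × 1.55 = 0.319 ft.
V₁ = q/y₁ = 3.86/0.319 = 12.1 ft/s.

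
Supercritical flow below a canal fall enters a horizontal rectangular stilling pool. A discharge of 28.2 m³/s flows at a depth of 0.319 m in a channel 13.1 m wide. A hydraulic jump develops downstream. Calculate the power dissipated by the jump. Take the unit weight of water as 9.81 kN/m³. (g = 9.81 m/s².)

q = Q/b = 28.2/13.1 = 2.15 m²/s; V₁ = q/y₁ = 6.75 m/s. Fr₁ = V₁/√(g·y₁) = 3.81.
Bélanger equation: y₂/y₁ = ½[√(1 + 8Fr₁²) − 1] = ½[√117.4 − 1] = 4.92.
y₂ = 4.92 × 0.319 = 1.57 m.
V₂ = q/y₂ = 2.15/1.57 = 1.37 m/s. E₁ = y₁ + V₁²/2g = 2.64 m; E₂ = y₂ + V₂²/2g = 1.66 m. ΔE = E₁ − E₂ = 0.975 m.
P = γ·Q·ΔE = 9.81 × 28.2 × 0.975 = 270 kW.

P = 270 kW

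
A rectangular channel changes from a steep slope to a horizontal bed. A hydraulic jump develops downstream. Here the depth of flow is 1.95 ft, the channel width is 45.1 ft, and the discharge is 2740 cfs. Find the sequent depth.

y₂ = 9.91 ft

q = Q/b = 2740/45.1 = 60.8 ft²/s; V₁ = q/y₁ = 31.2 ft/s. Fr₁ = V₁/√(g·y₁) = 3.93.
By Bélanger, y₂/y₁ = ½[√(1 + 8Fr₁²) − 1] = ½[√124.7 − 1] = 5.08.
y₂ = 5.08 × 1.95 = 9.91 ft.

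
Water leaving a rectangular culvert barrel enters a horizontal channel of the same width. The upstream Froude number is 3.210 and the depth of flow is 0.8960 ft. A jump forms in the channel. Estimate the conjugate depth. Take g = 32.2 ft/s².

y₂ = 3.644 ft

Fr₁ = 3.210 (given).
Bélanger equation: y₂/y₁ = ½[√(1 + 8Fr₁²) − 1] = ½[√83.433 − 1] = 4.067.
y₂ = 4.067 × 0.8960 = 3.644 ft.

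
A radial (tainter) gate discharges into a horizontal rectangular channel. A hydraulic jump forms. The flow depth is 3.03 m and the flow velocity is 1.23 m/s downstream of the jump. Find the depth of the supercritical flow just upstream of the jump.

Fr₂ = V₂/√(g·y₂) = 1.23/√(9.81×3.03) = 0.226.
The Bélanger relation is symmetric: y₁/y₂ = ½[√(1 + 8Fr₂²) − 1] = ½[√1.407 − 1] = 0.0931.
y₁ = 0.0931 × 3.03 = 0.282 m.

y₁ = 0.282 m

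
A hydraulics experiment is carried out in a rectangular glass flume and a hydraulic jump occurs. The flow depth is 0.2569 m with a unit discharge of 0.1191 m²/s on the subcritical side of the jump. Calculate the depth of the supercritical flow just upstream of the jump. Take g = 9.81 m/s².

y₁ = 0.03815 m

V₂ = q/y₂ = 0.1191/0.2569 = 0.4636 m/s; Fr₂ = V₂/√(g·y₂) = 0.2920.
The Bélanger relation is symmetric: y₁/y₂ = ½[√(1 + 8Fr₂²) − 1] = ½[√1.6823 − 1] = 0.1485.
y₁ = 0.1485 × 0.2569 = 0.03815 m.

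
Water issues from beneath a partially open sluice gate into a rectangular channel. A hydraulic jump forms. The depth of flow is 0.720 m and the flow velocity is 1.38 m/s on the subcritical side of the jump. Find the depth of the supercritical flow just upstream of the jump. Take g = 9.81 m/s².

y₁ = 0.280 m

Fr₂ = V₂/√(g·y₂) = 1.38/√(9.81×0.720) = 0.519.
Since the conjugate-depth ratio holds either way, y₁/y₂ = ½[√(1 + 8Fr₂²) − 1] = ½[√3.157 − 1] = 0.388.
y₁ = 0.388 × 0.720 = 0.280 m.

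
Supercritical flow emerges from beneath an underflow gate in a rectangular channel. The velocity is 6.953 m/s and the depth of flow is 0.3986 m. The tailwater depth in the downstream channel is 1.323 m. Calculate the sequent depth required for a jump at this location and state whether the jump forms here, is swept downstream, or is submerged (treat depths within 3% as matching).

Fr₁ = V₁/√(g·y₁) = 6.953/√(9.81×0.3986) = 3.516.
Bélanger equation: y₂/y₁ = ½[√(1 + 8Fr₁²) − 1] = ½[√99.907 − 1] = 4.498.
y₂ = 4.498 × 0.3986 = 1.793 m.
Tailwater y_tw = 1.323 m: y_tw < y₂, so the jump is swept downstream.

y₂ = 1.793 m; the jump is swept downstream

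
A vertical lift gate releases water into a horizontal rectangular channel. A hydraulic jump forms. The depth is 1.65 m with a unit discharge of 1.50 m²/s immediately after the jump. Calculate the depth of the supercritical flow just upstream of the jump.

V₂ = q/y₂ = 1.50/1.65 = 0.909 m/s; Fr₂ = V₂/√(g·y₂) = 0.226.
Since the conjugate-depth ratio holds either way, y₁/y₂ = ½[√(1 + 8Fr₂²) − 1] = ½[√1.408 − 1] = 0.0934.
y₁ = 0.0934 × 1.65 = 0.154 m.

y₁ = 0.154 m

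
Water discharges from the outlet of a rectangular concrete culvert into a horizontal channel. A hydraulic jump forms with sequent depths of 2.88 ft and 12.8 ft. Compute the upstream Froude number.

For a rectangular channel the momentum equation gives q² = ½·g·y₁·y₂·(y₁ + y₂) = ½×32.2×2.88×12.8×15.7 = 9306.
q = √9306 = 96.5 ft²/s.
V₁ = q/y₁ = 33.5 ft/s; Fr₁ = V₁/√(g·y₁) = 3.48.

Fr₁ = 3.48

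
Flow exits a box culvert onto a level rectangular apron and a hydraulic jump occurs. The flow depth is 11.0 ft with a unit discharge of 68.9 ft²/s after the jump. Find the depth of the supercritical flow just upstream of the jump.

y₁ = 2.05 ft

V₂ = q/y₂ = 68.9/11.0 = 6.26 ft/s; Fr₂ = V₂/√(g·y₂) = 0.333.
The Bélanger relation is symmetric: y₁/y₂ = ½[√(1 + 8Fr₂²) − 1] = ½[√1.886 − 1] = 0.187.
y₁ = 0.187 × 11.0 = 2.05 ft.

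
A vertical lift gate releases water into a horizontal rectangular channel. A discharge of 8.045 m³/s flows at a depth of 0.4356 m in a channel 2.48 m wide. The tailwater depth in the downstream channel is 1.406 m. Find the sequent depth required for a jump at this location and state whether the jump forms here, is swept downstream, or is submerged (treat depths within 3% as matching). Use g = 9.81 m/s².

y₂ = 2.012 m; the jump is swept downstream

q = Q/b = 8.045/2.48 = 3.244 m²/s; V₁ = q/y₁ = 7.447 m/s. Fr₁ = V₁/√(g·y₁) = 3.603.
Conjugate-depth relation: y₂/y₁ = ½[√(1 + 8Fr₁²) − 1] = ½[√104.83 − 1] = 4.619.
y₂ = 4.619 × 0.4356 = 2.012 m.
Tailwater y_tw = 1.406 m: y_tw < y₂, so the jump is swept downstream.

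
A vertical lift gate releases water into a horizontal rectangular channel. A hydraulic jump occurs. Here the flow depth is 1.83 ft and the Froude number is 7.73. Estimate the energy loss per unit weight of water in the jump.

Fr₁ = 7.73 (given).
Conjugate-depth relation: y₂/y₁ = ½[√(1 + 8Fr₁²) − 1] = ½[√479.0 − 1] = 10.4.
y₂ = 10.4 × 1.83 = 19.1 ft.
Head loss: ΔE = (y₂ − y₁)³/(4y₁y₂) = (19.1 − 1.83)³/(4×1.83×19.1) = 5161/140 = 36.9 ft.

ΔE = 36.9 ft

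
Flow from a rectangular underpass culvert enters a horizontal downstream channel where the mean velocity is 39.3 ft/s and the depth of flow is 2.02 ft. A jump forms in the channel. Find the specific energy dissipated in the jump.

Fr₁ = V₁/√(g·y₁) = 39.3/√(32.2×2.02) = 4.87.
Sequent-depth ratio: y₂/y₁ = ½[√(1 + 8Fr₁²) − 1] = ½[√191.0 − 1] = 6.41.
y₂ = 6.41 × 2.02 = 12.9 ft.
q = V₁·y₁ = 39.3 × 2.02 = 79.4 ft²/s. V₂ = q/y₂ = 79.4/12.9 = 6.13 ft/s. E₁ = y₁ + V₁²/2g = 26.0 ft; E₂ = y₂ + V₂²/2g = 13.5 ft. ΔE = E₁ − E₂ = 12.5 ft.

ΔE = 12.5 ft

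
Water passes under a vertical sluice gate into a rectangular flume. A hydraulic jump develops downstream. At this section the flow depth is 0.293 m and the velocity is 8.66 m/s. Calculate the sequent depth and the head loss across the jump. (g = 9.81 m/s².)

y₂ = 1.98 m; ΔE = 2.06 m

Fr₁ = V₁/√(g·y₁) = 8.66/√(9.81×0.293) = 5.11.
Sequent-depth ratio: y₂/y₁ = ½[√(1 + 8Fr₁²) − 1] = ½[√209.7 − 1] = 6.74.
y₂ = 6.74 × 0.293 = 1.98 m.
Head loss: ΔE = (y₂ − y₁)³/(4y₁y₂) = (1.98 − 0.293)³/(4×0.293×1.98) = 4.76/2.31 = 2.06 m.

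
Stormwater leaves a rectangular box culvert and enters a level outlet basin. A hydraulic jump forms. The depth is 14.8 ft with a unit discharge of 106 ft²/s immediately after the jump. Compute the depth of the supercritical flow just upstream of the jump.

y₁ = 2.70 ft

V₂ = q/y₂ = 106/14.8 = 7.16 ft/s; Fr₂ = V₂/√(g·y₂) = 0.328.
Since the conjugate-depth ratio holds either way, y₁/y₂ = ½[√(1 + 8Fr₂²) − 1] = ½[√1.861 − 1] = 0.182.
y₁ = 0.182 × 14.8 = 2.70 ft.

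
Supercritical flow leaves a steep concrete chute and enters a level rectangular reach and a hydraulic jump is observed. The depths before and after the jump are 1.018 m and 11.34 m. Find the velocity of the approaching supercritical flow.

For a rectangular channel the momentum equation gives q² = ½·g·y₁·y₂·(y₁ + y₂) = ½×9.81×1.018×11.34×12.36 = 699.8.
q = √699.8 = 26.45 m²/s.
V₁ = q/y₁ = 26.45/1.018 = 25.99 m/s.

V₁ = 25.99 m/s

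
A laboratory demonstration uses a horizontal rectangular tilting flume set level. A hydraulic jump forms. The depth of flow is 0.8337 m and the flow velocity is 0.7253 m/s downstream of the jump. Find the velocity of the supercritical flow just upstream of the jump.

Fr₂ = V₂/√(g·y₂) = 0.7253/√(9.81×0.8337) = 0.2536.
The Bélanger relation is symmetric: y₁/y₂ = ½[√(1 + 8Fr₂²) − 1] = ½[√1.5146 − 1] = 0.1153.
y₁ = 0.1153 × 0.8337 = 0.09616 m.
V₁ = q/y₁ = 0.6047/0.09616 = 6.288 m/s.

V₁ = 6.288 m/s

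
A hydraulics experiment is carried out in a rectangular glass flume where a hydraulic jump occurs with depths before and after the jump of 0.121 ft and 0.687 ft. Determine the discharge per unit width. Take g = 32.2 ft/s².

For a rectangular channel the momentum equation gives q² = ½·g·y₁·y₂·(y₁ + y₂) = ½×32.2×0.121×0.687×0.808 = 1.08.
q = √1.08 = 1.04 ft²/s.

q = 1.04 ft²/s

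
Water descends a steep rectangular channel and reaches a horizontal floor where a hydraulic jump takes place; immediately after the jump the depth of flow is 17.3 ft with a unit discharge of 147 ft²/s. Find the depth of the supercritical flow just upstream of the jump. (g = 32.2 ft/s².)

y₁ = 3.70 ft

V₂ = q/y₂ = 147/17.3 = 8.50 ft/s; Fr₂ = V₂/√(g·y₂) = 0.360.
From the momentum equation (using Fr₂), y₁/y₂ = ½[√(1 + 8Fr₂²) − 1] = ½[√2.037 − 1] = 0.214.
y₁ = 0.214 × 17.3 = 3.70 ft.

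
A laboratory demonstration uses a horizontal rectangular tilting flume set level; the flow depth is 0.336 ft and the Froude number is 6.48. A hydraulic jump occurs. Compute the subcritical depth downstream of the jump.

Fr₁ = 6.48 (given).
From the momentum equation for a rectangular channel, y₂/y₁ = ½[√(1 + 8Fr₁²) − 1] = ½[√336.9 − 1] = 8.68.
y₂ = 8.68 × 0.336 = 2.92 ft.

y₂ = 2.92 ft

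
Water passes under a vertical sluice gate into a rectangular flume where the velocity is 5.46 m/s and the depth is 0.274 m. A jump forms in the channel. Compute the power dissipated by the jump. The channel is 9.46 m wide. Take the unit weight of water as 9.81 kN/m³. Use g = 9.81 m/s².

P = 76.1 kW

Fr₁ = V₁/√(g·y₁) = 5.46/√(9.81×0.274) = 3.33.
Bélanger equation: y₂/y₁ = ½[√(1 + 8Fr₁²) − 1] = ½[√89.73 − 1] = 4.24.
y₂ = 4.24 × 0.274 = 1.16 m.
Head loss: ΔE = (y₂ − y₁)³/(4y₁y₂) = (1.16 − 0.274)³/(4×0.274×1.16) = 0.697/1.27 = 0.548 m.
q = V₁·y₁ = 5.46 × 0.274 = 1.50 m²/s. Q = q·b = 1.50 × 9.46 = 14.2 m³/s. P = γ·Q·ΔE = 9.81 × 14.2 × 0.548 = 76.1 kW.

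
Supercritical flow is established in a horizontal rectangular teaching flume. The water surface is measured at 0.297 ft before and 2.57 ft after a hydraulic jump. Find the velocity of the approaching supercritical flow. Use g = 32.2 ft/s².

V₁ = 20.0 ft/s

For a rectangular channel the momentum equation gives q² = ½·g·y₁·y₂·(y₁ + y₂) = ½×32.2×0.297×2.57×2.87 = 35.2.
q = √35.2 = 5.94 ft²/s.
V₁ = q/y₁ = 5.94/0.297 = 20.0 ft/s.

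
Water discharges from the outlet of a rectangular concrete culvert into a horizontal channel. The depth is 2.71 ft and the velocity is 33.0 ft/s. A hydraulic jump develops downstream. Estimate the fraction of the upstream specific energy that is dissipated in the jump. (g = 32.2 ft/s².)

Fr₁ = V₁/√(g·y₁) = 33.0/√(32.2×2.71) = 3.53.
By Bélanger, y₂/y₁ = ½[√(1 + 8Fr₁²) − 1] = ½[√100.8 − 1] = 4.52.
y₂ = 4.52 × 2.71 = 12.3 ft.
E₁ = y₁ + V₁²/2g = 19.6 ft. ΔE = (y₂ − y₁)³/(4y₁y₂) = 6.54 ft. ΔE/E₁ = 6.54/19.6 = 0.333.

ΔE/E₁ = 0.333 (33.3%)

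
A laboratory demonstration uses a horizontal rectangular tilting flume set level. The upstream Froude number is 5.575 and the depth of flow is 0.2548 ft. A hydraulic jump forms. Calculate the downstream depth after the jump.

y₂ = 1.886 ft

Fr₁ = 5.575 (given).
Sequent-depth ratio: y₂/y₁ = ½[√(1 + 8Fr₁²) − 1] = ½[√249.65 − 1] = 7.400.
y₂ = 7.400 × 0.2548 = 1.886 ft.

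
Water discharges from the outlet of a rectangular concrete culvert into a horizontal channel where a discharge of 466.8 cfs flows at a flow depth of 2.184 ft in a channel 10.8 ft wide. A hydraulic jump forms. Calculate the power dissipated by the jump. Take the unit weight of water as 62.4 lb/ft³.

P = 66.27 hp

q = Q/b = 466.8/10.8 = 43.22 ft²/s; V₁ = q/y₁ = 19.79 ft/s. Fr₁ = V₁/√(g·y₁) = 2.360.
Conjugate-depth relation: y₂/y₁ = ½[√(1 + 8Fr₁²) − 1] = ½[√45.554 − 1] = 2.875.
y₂ = 2.875 × 2.184 = 6.278 ft.
Head loss: ΔE = (y₂ − y₁)³/(4y₁y₂) = (6.278 − 2.184)³/(4×2.184×6.278) = 68.64/54.85 = 1.251 ft.
P = γ·Q·ΔE/550 = 62.4 × 466.8 × 1.251 / 550 = 66.27 hp.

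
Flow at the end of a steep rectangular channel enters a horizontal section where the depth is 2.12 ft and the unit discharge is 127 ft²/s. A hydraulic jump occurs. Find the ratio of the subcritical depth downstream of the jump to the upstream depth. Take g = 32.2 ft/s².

y₂/y₁ = 9.77

V₁ = q/y₁ = 127/2.12 = 59.9 ft/s. Fr₁ = V₁/√(g·y₁) = 59.9/√(32.2×2.12) = 7.25.
By Bélanger, y₂/y₁ = ½[√(1 + 8Fr₁²) − 1] = ½[√421.6 − 1] = 9.77.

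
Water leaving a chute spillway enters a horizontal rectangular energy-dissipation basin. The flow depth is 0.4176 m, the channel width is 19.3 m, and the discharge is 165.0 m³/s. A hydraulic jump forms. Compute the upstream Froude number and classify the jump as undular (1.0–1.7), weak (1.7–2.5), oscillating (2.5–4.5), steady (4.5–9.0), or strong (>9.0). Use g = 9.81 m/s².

Fr₁ = 10.11; strong jump

q = Q/b = 165.0/19.3 = 8.549 m²/s; V₁ = q/y₁ = 20.47 m/s. Fr₁ = V₁/√(g·y₁) = 10.11.
Fr₁ = 10.11 lies in the strong range.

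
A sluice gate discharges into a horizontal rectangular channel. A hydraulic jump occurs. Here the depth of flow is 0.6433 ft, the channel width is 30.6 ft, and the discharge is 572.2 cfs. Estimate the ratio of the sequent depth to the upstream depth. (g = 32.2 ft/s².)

q = Q/b = 572.2/30.6 = 18.70 ft²/s; V₁ = q/y₁ = 29.07 ft/s. Fr₁ = V₁/√(g·y₁) = 6.387.
From the momentum equation for a rectangular channel, y₂/y₁ = ½[√(1 + 8Fr₁²) − 1] = ½[√327.32 − 1] = 8.546.

y₂/y₁ = 8.546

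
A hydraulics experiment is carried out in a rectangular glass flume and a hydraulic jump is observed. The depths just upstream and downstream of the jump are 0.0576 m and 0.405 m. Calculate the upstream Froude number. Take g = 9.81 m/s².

For a rectangular channel the momentum equation gives q² = ½·g·y₁·y₂·(y₁ + y₂) = ½×9.81×0.0576×0.405×0.463 = 0.0529.
q = √0.0529 = 0.230 m²/s.
V₁ = q/y₁ = 3.99 m/s; Fr₁ = V₁/√(g·y₁) = 5.31.

Fr₁ = 5.31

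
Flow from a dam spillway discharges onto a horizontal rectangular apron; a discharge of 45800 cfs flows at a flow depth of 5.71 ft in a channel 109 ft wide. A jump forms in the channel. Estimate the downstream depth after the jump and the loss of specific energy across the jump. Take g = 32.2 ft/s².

y₂ = 41.1 ft; ΔE = 47.1 ft

q = Q/b = 45800/109 = 420 ft²/s; V₁ = q/y₁ = 73.6 ft/s. Fr₁ = V₁/√(g·y₁) = 5.43.
Bélanger equation: y₂/y₁ = ½[√(1 + 8Fr₁²) − 1] = ½[√236.6 − 1] = 7.19.
y₂ = 7.19 × 5.71 = 41.1 ft.
V₂ = q/y₂ = 420/41.1 = 10.2 ft/s. E₁ = y₁ + V₁²/2g = 89.8 ft; E₂ = y₂ + V₂²/2g = 42.7 ft. ΔE = E₁ − E₂ = 47.1 ft.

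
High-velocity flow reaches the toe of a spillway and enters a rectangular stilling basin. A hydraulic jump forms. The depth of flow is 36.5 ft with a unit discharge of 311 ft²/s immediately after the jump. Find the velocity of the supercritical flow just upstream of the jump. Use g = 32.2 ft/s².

V₂ = q/y₂ = 311/36.5 = 8.52 ft/s; Fr₂ = V₂/√(g·y₂) = 0.249.
From the momentum equation (using Fr₂), y₁/y₂ = ½[√(1 + 8Fr₂²) − 1] = ½[√1.494 − 1] = 0.111.
y₁ = 0.111 × 36.5 = 4.06 ft.
V₁ = q/y₁ = 311/4.06 = 76.6 ft/s.

V₁ = 76.6 ft/s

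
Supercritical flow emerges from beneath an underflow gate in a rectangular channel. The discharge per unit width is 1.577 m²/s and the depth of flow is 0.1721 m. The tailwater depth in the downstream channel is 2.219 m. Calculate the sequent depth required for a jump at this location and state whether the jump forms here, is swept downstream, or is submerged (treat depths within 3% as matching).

V₁ = q/y₁ = 1.577/0.1721 = 9.163 m/s. Fr₁ = V₁/√(g·y₁) = 9.163/√(9.81×0.1721) = 7.052.
From the momentum equation for a rectangular channel, y₂/y₁ = ½[√(1 + 8Fr₁²) − 1] = ½[√398.87 − 1] = 9.486.
y₂ = 9.486 × 0.1721 = 1.633 m.
Tailwater y_tw = 2.219 m: y_tw > y₂, so the jump is submerged.

y₂ = 1.633 m; the jump is submerged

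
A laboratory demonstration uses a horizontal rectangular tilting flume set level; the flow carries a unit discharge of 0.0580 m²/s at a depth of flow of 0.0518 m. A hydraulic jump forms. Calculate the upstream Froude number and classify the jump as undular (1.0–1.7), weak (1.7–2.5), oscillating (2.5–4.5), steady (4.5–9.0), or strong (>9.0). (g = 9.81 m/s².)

V₁ = q/y₁ = 0.0580/0.0518 = 1.12 m/s. Fr₁ = V₁/√(g·y₁) = 1.12/√(9.81×0.0518) = 1.57.
Fr₁ = 1.57 lies in the undular range.

Fr₁ = 1.57; undular jump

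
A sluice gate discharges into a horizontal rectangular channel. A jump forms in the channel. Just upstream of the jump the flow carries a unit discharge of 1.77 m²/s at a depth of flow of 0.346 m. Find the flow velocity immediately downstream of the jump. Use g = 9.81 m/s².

V₁ = q/y₁ = 1.77/0.346 = 5.12 m/s. Fr₁ = V₁/√(g·y₁) = 5.12/√(9.81×0.346) = 2.78.
Sequent-depth ratio: y₂/y₁ = ½[√(1 + 8Fr₁²) − 1] = ½[√62.68 − 1] = 3.46.
y₂ = 3.46 × 0.346 = 1.20 m.
V₂ = q/y₂ = 1.77/1.20 = 1.48 m/s.

V₂ = 1.48 m/s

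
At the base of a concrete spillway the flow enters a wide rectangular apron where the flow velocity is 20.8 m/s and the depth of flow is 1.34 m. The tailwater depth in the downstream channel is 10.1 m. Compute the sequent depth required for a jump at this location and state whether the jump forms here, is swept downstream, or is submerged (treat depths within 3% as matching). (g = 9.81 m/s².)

Fr₁ = V₁/√(g·y₁) = 20.8/√(9.81×1.34) = 5.74.
From the momentum equation for a rectangular channel, y₂/y₁ = ½[√(1 + 8Fr₁²) − 1] = ½[√264.3 − 1] = 7.63.
y₂ = 7.63 × 1.34 = 10.2 m.
Tailwater y_tw = 10.1 m: y_tw ≈ y₂, so the jump forms here.

y₂ = 10.2 m; the jump forms here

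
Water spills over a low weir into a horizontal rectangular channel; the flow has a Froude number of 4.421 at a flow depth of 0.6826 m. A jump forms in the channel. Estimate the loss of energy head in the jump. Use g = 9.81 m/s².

ΔE = 3.213 m

Fr₁ = 4.421 (given).
Bélanger equation: y₂/y₁ = ½[√(1 + 8Fr₁²) − 1] = ½[√157.36 − 1] = 5.772.
y₂ = 5.772 × 0.6826 = 3.940 m.
V₁ = Fr₁·√(g·y₁) = 4.421×√(9.81×0.6826) = 11.44 m/s; q = V₁·y₁ = 7.809 m²/s. V₂ = q/y₂ = 7.809/3.940 = 1.982 m/s. E₁ = y₁ + V₁²/2g = 7.353 m; E₂ = y₂ + V₂²/2g = 4.140 m. ΔE = E₁ − E₂ = 3.213 m.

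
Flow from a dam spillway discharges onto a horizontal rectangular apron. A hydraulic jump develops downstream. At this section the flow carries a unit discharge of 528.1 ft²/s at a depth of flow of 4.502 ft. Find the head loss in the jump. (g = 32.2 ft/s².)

ΔE = 157.1 ft

V₁ = q/y₁ = 528.1/4.502 = 117.3 ft/s. Fr₁ = V₁/√(g·y₁) = 117.3/√(32.2×4.502) = 9.743.
From the momentum equation for a rectangular channel, y₂/y₁ = ½[√(1 + 8Fr₁²) − 1] = ½[√760.36 − 1] = 13.29.
y₂ = 13.29 × 4.502 = 59.82 ft.
V₂ = q/y₂ = 528.1/59.82 = 8.828 ft/s. E₁ = y₁ + V₁²/2g = 218.2 ft; E₂ = y₂ + V₂²/2g = 61.03 ft. ΔE = E₁ − E₂ = 157.1 ft.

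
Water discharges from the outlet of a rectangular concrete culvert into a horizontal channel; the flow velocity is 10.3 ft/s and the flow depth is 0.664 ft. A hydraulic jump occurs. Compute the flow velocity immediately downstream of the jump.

V₂ = 3.83 ft/s

Fr₁ = V₁/√(g·y₁) = 10.3/√(32.2×0.664) = 2.23.
Bélanger equation: y₂/y₁ = ½[√(1 + 8Fr₁²) − 1] = ½[√40.70 − 1] = 2.69.
y₂ = 2.69 × 0.664 = 1.79 ft.
q = V₁·y₁ = 10.3 × 0.664 = 6.84 ft²/s.
V₂ = q/y₂ = 6.84/1.79 = 3.83 ft/s.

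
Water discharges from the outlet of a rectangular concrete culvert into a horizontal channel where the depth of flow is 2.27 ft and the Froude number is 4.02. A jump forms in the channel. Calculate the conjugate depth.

y₂ = 11.8 ft

Fr₁ = 4.02 (given).
Bélanger equation: y₂/y₁ = ½[√(1 + 8Fr₁²) − 1] = ½[√130.3 − 1] = 5.21.
y₂ = 5.21 × 2.27 = 11.8 ft.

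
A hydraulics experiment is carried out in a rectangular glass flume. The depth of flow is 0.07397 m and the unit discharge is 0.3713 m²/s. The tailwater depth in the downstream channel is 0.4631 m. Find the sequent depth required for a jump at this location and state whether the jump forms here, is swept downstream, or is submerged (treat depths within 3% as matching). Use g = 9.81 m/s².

V₁ = q/y₁ = 0.3713/0.07397 = 5.020 m/s. Fr₁ = V₁/√(g·y₁) = 5.020/√(9.81×0.07397) = 5.893.
By Bélanger, y₂/y₁ = ½[√(1 + 8Fr₁²) − 1] = ½[√278.78 − 1] = 7.848.
y₂ = 7.848 × 0.07397 = 0.5805 m.
Tailwater y_tw = 0.4631 m: y_tw < y₂, so the jump is swept downstream.

y₂ = 0.5805 m; the jump is swept downstream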